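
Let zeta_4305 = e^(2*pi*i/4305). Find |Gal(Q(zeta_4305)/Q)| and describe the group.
|Gal(Q(zeta_4305)/Q)| = phi(4305) = 1920; group ≅ (Z/4305Z)^* ≅ Z/2Z × Z/4Z × Z/6Z × Z/40Z

The n-th cyclotomic polynomial Φ_4305(x) is the minimal polynomial of zeta_4305 over Q and has degree phi(4305) = 1920. So Q(zeta_4305) is a degree-1920 Galois extension with Galois group (Z/4305Z)^*. By CRT, (Z/4305Z)^* ≅ (Z/3Z)^* × (Z/5Z)^* × (Z/7Z)^* × (Z/41Z)^*. Each prime-power unit group is (Z/3Z)^* ≅ Z/2Z; (Z/5Z)^* ≅ Z/4Z; (Z/7Z)^* ≅ Z/6Z; (Z/41Z)^* ≅ Z/40Z. Hence Gal(Q(zeta_4305)/Q) ≅ Z/2Z × Z/4Z × Z/6Z × Z/40Z.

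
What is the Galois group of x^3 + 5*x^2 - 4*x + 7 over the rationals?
Gal(K/Q) = S_3 (symmetric group of order 6)

Compute the discriminant of x^3 + (5)*x^2 + (-4)*x + (7): Δ = -6687. Since Δ is not a rational square, the Galois group is not contained in A_3; it must be the full S_3 (irreducibility of the cubic rules out anything smaller).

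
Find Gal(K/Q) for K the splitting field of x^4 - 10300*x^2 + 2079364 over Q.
Gal(K/Q) = Z/2Z (cyclic of order 2)

f factors as (x^2 - 10094)(x^2 - 206), so the splitting field is K = Q(sqrt(10094), sqrt(206)). The squarefree part of 10094 is 206 and the squarefree part of 206 is also 206, so sqrt(10094) and sqrt(206) are both rational multiples of sqrt(206). Hence Q(sqrt(10094)) = Q(sqrt(206)) = Q(sqrt(206)), and the splitting field collapses to a single degree-2 extension with Galois group Z/2Z.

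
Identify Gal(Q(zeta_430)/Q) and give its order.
|Gal(Q(zeta_430)/Q)| = phi(430) = 168; group ≅ (Z/430Z)^* ≅ Z/4Z × Z/42Z

The n-th cyclotomic polynomial Φ_430(x) is the minimal polynomial of zeta_430 over Q and has degree phi(430) = 168. So Q(zeta_430) is a degree-168 Galois extension with Galois group (Z/430Z)^*. By CRT, (Z/430Z)^* ≅ (Z/2Z)^* × (Z/5Z)^* × (Z/43Z)^*. Each prime-power unit group is (Z/2Z)^* ≅ trivial group (order 1); (Z/5Z)^* ≅ Z/4Z; (Z/43Z)^* ≅ Z/42Z. Hence Gal(Q(zeta_430)/Q) ≅ Z/4Z × Z/42Z.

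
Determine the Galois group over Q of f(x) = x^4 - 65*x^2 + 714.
Gal(K/Q) = V_4 (Klein four-group, Z/2Z × Z/2Z)

f factors as (x^2 - 51)(x^2 - 14), so the splitting field is K = Q(sqrt(51), sqrt(14)). The elements 51, 14, 714 are all non-squares in Q, so sqrt(51) and sqrt(14) generate independent quadratic extensions. Thus [K:Q] = 4 and Gal(K/Q) is generated by the two order-2 automorphisms sqrt(51) ↦ -sqrt(51) and sqrt(14) ↦ -sqrt(14), giving V_4.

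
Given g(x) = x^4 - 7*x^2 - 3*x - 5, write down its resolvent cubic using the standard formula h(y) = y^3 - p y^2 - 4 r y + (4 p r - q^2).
h(y) = y^3 + 7*y^2 + 20*y + 131

Identify coefficients: p = -7, q = -3, r = -5.
Plug into h(y) = y^3 - p y^2 - 4 r y + (4 p r - q^2):
  h(y) = y^3 - (-7) y^2 - 4*(-5) y + (4*(-7)*(-5) - (-3)^2)
       = y^3 + (7) y^2 + (20) y + (131).
Simplifying: h(y) = y^3 + 7*y^2 + 20*y + 131.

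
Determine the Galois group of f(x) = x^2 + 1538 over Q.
Gal(K/Q) = Z/2Z (cyclic of order 2)

x^2 + 1538 is irreducible over Q since -1538 is not a rational square. The splitting field Q(sqrt(-1538)) has degree 2 over Q, and its unique nontrivial automorphism is sqrt(-1538) ↦ -sqrt(-1538). Hence Gal(Q(sqrt(-1538))/Q) = Z/2Z.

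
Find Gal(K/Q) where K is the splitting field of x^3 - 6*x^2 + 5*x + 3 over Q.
Gal(K/Q) = S_3 (symmetric group of order 6)

Compute the discriminant of x^3 + (-6)*x^2 + (5)*x + (3): Δ = 1129. Since Δ is not a rational square, the Galois group is not contained in A_3; it must be the full S_3 (irreducibility of the cubic rules out anything smaller).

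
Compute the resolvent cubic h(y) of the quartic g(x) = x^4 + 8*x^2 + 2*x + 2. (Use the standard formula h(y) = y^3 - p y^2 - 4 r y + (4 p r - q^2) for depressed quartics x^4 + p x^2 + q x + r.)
h(y) = y^3 - 8*y^2 - 8*y + 60

Identify coefficients: p = 8, q = 2, r = 2.
Plug into h(y) = y^3 - p y^2 - 4 r y + (4 p r - q^2):
  h(y) = y^3 - (8) y^2 - 4*(2) y + (4*(8)*(2) - (2)^2)
       = y^3 + (-8) y^2 + (-8) y + (60).
Simplifying: h(y) = y^3 - 8*y^2 - 8*y + 60.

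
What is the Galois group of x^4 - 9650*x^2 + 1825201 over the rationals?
Gal(K/Q) = Z/2Z (cyclic of order 2)

f factors as (x^2 - 9457)(x^2 - 193), so the splitting field is K = Q(sqrt(9457), sqrt(193)). The squarefree part of 9457 is 193 and the squarefree part of 193 is also 193, so sqrt(9457) and sqrt(193) are both rational multiples of sqrt(193). Hence Q(sqrt(9457)) = Q(sqrt(193)) = Q(sqrt(193)), and the splitting field collapses to a single degree-2 extension with Galois group Z/2Z.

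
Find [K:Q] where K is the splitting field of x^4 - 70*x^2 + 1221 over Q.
[K:Q] = 4

f factors as (x^2 - 37)(x^2 - 33); the splitting field is K = Q(sqrt(37), sqrt(33)). Since 37, 33, and 1221 are all non-squares in Q, the three subfields Q(sqrt(37)), Q(sqrt(33)), Q(sqrt(1221)) are distinct degree-2 extensions, so [K:Q] = 4 (Klein four Galois group).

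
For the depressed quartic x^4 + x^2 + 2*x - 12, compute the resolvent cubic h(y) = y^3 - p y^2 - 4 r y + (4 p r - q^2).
h(y) = y^3 - y^2 + 48*y - 52

Identify coefficients: p = 1, q = 2, r = -12.
Plug into h(y) = y^3 - p y^2 - 4 r y + (4 p r - q^2):
  h(y) = y^3 - (1) y^2 - 4*(-12) y + (4*(1)*(-12) - (2)^2)
       = y^3 + (-1) y^2 + (48) y + (-52).
Simplifying: h(y) = y^3 - y^2 + 48*y - 52.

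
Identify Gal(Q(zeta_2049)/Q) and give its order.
|Gal(Q(zeta_2049)/Q)| = phi(2049) = 1364; group ≅ (Z/2049Z)^* ≅ Z/2Z × Z/682Z

The n-th cyclotomic polynomial Φ_2049(x) is the minimal polynomial of zeta_2049 over Q and has degree phi(2049) = 1364. So Q(zeta_2049) is a degree-1364 Galois extension with Galois group (Z/2049Z)^*. By CRT, (Z/2049Z)^* ≅ (Z/3Z)^* × (Z/683Z)^*. Each prime-power unit group is (Z/3Z)^* ≅ Z/2Z; (Z/683Z)^* ≅ Z/682Z. Hence Gal(Q(zeta_2049)/Q) ≅ Z/2Z × Z/682Z.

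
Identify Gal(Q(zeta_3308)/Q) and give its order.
|Gal(Q(zeta_3308)/Q)| = phi(3308) = 1652; group ≅ (Z/3308Z)^* ≅ Z/2Z × Z/826Z

The n-th cyclotomic polynomial Φ_3308(x) is the minimal polynomial of zeta_3308 over Q and has degree phi(3308) = 1652. So Q(zeta_3308) is a degree-1652 Galois extension with Galois group (Z/3308Z)^*. By CRT, (Z/3308Z)^* ≅ (Z/4Z)^* × (Z/827Z)^*. Each prime-power unit group is (Z/4Z)^* ≅ Z/2Z; (Z/827Z)^* ≅ Z/826Z. Hence Gal(Q(zeta_3308)/Q) ≅ Z/2Z × Z/826Z.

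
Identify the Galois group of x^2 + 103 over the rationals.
Gal(K/Q) = Z/2Z (cyclic of order 2)

x^2 + 103 is irreducible over Q since -103 is not a rational square. The splitting field Q(sqrt(-103)) has degree 2 over Q, and its unique nontrivial automorphism is sqrt(-103) ↦ -sqrt(-103). Hence Gal(Q(sqrt(-103))/Q) = Z/2Z.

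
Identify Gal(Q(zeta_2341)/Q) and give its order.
|Gal(Q(zeta_2341)/Q)| = phi(2341) = 2340; group ≅ (Z/2341Z)^* ≅ Z/2340Z

The n-th cyclotomic polynomial Φ_2341(x) is the minimal polynomial of zeta_2341 over Q and has degree phi(2341) = 2340. So Q(zeta_2341) is a degree-2340 Galois extension with Galois group (Z/2341Z)^*. (Z/2341Z)^* is cyclic since 2341 is an odd prime power (or 4). Hence Gal(Q(zeta_2341)/Q) ≅ Z/2340Z.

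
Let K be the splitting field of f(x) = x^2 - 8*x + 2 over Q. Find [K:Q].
[K:Q] = 2

The discriminant of x^2 + (-8)*x + (2) is b^2 - 4c = 64 - (8) = 56. Since 56 is not a perfect square in Q, the polynomial is irreducible over Q. Its two roots generate a degree-2 extension, so [K:Q] = 2.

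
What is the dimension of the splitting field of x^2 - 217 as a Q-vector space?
[K:Q] = 2

The polynomial x^2 - 217 is irreducible over Q since 217 is not a perfect square. Its splitting field is Q(sqrt(217)), which has degree 2 over Q.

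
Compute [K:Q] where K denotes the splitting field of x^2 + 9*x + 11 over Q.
[K:Q] = 2

The discriminant of x^2 + (9)*x + (11) is b^2 - 4c = 81 - (44) = 37. Since 37 is not a perfect square in Q, the polynomial is irreducible over Q. Its two roots generate a degree-2 extension, so [K:Q] = 2.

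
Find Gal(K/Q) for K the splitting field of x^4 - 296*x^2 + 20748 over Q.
Gal(K/Q) = V_4 (Klein four-group, Z/2Z × Z/2Z)

f factors as (x^2 - 182)(x^2 - 114), so the splitting field is K = Q(sqrt(182), sqrt(114)). The elements 182, 114, 20748 are all non-squares in Q, so sqrt(182) and sqrt(114) generate independent quadratic extensions. Thus [K:Q] = 4 and Gal(K/Q) is generated by the two order-2 automorphisms sqrt(182) ↦ -sqrt(182) and sqrt(114) ↦ -sqrt(114), giving V_4.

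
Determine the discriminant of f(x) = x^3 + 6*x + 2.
Δ = -972

For a depressed cubic x^3 + p x + q the discriminant is Δ = -4 p^3 - 27 q^2 = -4*(6)^3 - 27*(2)^2 = -864 - 108 = -972.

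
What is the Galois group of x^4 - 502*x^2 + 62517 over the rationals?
Gal(K/Q) = V_4 (Klein four-group, Z/2Z × Z/2Z)

f factors as (x^2 - 273)(x^2 - 229), so the splitting field is K = Q(sqrt(273), sqrt(229)). The elements 273, 229, 62517 are all non-squares in Q, so sqrt(273) and sqrt(229) generate independent quadratic extensions. Thus [K:Q] = 4 and Gal(K/Q) is generated by the two order-2 automorphisms sqrt(273) ↦ -sqrt(273) and sqrt(229) ↦ -sqrt(229), giving V_4.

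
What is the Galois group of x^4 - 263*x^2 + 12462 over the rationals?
Gal(K/Q) = V_4 (Klein four-group, Z/2Z × Z/2Z)

f factors as (x^2 - 62)(x^2 - 201), so the splitting field is K = Q(sqrt(62), sqrt(201)). The elements 62, 201, 12462 are all non-squares in Q, so sqrt(62) and sqrt(201) generate independent quadratic extensions. Thus [K:Q] = 4 and Gal(K/Q) is generated by the two order-2 automorphisms sqrt(62) ↦ -sqrt(62) and sqrt(201) ↦ -sqrt(201), giving V_4.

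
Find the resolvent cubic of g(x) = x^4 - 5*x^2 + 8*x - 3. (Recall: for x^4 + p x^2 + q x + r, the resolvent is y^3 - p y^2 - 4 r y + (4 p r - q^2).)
h(y) = y^3 + 5*y^2 + 12*y - 4

Identify coefficients: p = -5, q = 8, r = -3.
Plug into h(y) = y^3 - p y^2 - 4 r y + (4 p r - q^2):
  h(y) = y^3 - (-5) y^2 - 4*(-3) y + (4*(-5)*(-3) - (8)^2)
       = y^3 + (5) y^2 + (12) y + (-4).
Simplifying: h(y) = y^3 + 5*y^2 + 12*y - 4.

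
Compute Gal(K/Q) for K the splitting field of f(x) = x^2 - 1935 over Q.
Gal(K/Q) = Z/2Z (cyclic of order 2)

x^2 - 1935 is irreducible over Q since 1935 is not a rational square. The splitting field Q(sqrt(1935)) has degree 2 over Q, and its unique nontrivial automorphism is sqrt(1935) ↦ -sqrt(1935). Hence Gal(Q(sqrt(1935))/Q) = Z/2Z.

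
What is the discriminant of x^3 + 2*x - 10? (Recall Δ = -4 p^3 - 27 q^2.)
Δ = -2732

For a depressed cubic x^3 + p x + q the discriminant is Δ = -4 p^3 - 27 q^2 = -4*(2)^3 - 27*(-10)^2 = -32 - 2700 = -2732.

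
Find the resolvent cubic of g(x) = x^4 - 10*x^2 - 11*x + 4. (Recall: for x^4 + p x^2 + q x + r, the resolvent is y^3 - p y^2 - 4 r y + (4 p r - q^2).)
h(y) = y^3 + 10*y^2 - 16*y - 281

Identify coefficients: p = -10, q = -11, r = 4.
Plug into h(y) = y^3 - p y^2 - 4 r y + (4 p r - q^2):
  h(y) = y^3 - (-10) y^2 - 4*(4) y + (4*(-10)*(4) - (-11)^2)
       = y^3 + (10) y^2 + (-16) y + (-281).
Simplifying: h(y) = y^3 + 10*y^2 - 16*y - 281.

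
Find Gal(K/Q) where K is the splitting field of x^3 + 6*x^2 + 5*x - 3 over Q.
Gal(K/Q) = S_3 (symmetric group of order 6)

Compute the discriminant of x^3 + (6)*x^2 + (5)*x + (-3): Δ = 1129. Since Δ is not a rational square, the Galois group is not contained in A_3; it must be the full S_3 (irreducibility of the cubic rules out anything smaller).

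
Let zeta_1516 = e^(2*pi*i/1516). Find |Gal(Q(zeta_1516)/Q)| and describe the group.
|Gal(Q(zeta_1516)/Q)| = phi(1516) = 756; group ≅ (Z/1516Z)^* ≅ Z/2Z × Z/378Z

The n-th cyclotomic polynomial Φ_1516(x) is the minimal polynomial of zeta_1516 over Q and has degree phi(1516) = 756. So Q(zeta_1516) is a degree-756 Galois extension with Galois group (Z/1516Z)^*. By CRT, (Z/1516Z)^* ≅ (Z/4Z)^* × (Z/379Z)^*. Each prime-power unit group is (Z/4Z)^* ≅ Z/2Z; (Z/379Z)^* ≅ Z/378Z. Hence Gal(Q(zeta_1516)/Q) ≅ Z/2Z × Z/378Z.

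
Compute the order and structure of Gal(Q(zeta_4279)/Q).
|Gal(Q(zeta_4279)/Q)| = phi(4279) = 3880; group ≅ (Z/4279Z)^* ≅ Z/10Z × Z/388Z

The n-th cyclotomic polynomial Φ_4279(x) is the minimal polynomial of zeta_4279 over Q and has degree phi(4279) = 3880. So Q(zeta_4279) is a degree-3880 Galois extension with Galois group (Z/4279Z)^*. By CRT, (Z/4279Z)^* ≅ (Z/11Z)^* × (Z/389Z)^*. Each prime-power unit group is (Z/11Z)^* ≅ Z/10Z; (Z/389Z)^* ≅ Z/388Z. Hence Gal(Q(zeta_4279)/Q) ≅ Z/10Z × Z/388Z.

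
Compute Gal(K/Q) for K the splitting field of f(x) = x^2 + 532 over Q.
Gal(K/Q) = Z/2Z (cyclic of order 2)

x^2 + 532 is irreducible over Q since -532 is not a rational square. The splitting field Q(sqrt(-532)) has degree 2 over Q, and its unique nontrivial automorphism is sqrt(-532) ↦ -sqrt(-532). Hence Gal(Q(sqrt(-532))/Q) = Z/2Z.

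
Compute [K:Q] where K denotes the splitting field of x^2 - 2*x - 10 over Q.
[K:Q] = 2

The discriminant of x^2 + (-2)*x + (-10) is b^2 - 4c = 4 - (-40) = 44. Since 44 is not a perfect square in Q, the polynomial is irreducible over Q. Its two roots generate a degree-2 extension, so [K:Q] = 2.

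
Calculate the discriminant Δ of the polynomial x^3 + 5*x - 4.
Δ = -932

For a depressed cubic x^3 + p x + q the discriminant is Δ = -4 p^3 - 27 q^2 = -4*(5)^3 - 27*(-4)^2 = -500 - 432 = -932.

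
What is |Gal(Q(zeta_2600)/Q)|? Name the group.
|Gal(Q(zeta_2600)/Q)| = phi(2600) = 960; group ≅ (Z/2600Z)^* ≅ Z/2Z × Z/2Z × Z/12Z × Z/20Z

The n-th cyclotomic polynomial Φ_2600(x) is the minimal polynomial of zeta_2600 over Q and has degree phi(2600) = 960. So Q(zeta_2600) is a degree-960 Galois extension with Galois group (Z/2600Z)^*. By CRT, (Z/2600Z)^* ≅ (Z/8Z)^* × (Z/25Z)^* × (Z/13Z)^*. Each prime-power unit group is (Z/8Z)^* ≅ Z/2Z × Z/2Z; (Z/25Z)^* ≅ Z/20Z; (Z/13Z)^* ≅ Z/12Z. Hence Gal(Q(zeta_2600)/Q) ≅ Z/2Z × Z/2Z × Z/12Z × Z/20Z.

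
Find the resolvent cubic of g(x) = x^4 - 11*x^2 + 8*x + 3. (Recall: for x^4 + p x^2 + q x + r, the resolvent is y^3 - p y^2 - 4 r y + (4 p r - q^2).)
h(y) = y^3 + 11*y^2 - 12*y - 196

Identify coefficients: p = -11, q = 8, r = 3.
Plug into h(y) = y^3 - p y^2 - 4 r y + (4 p r - q^2):
  h(y) = y^3 - (-11) y^2 - 4*(3) y + (4*(-11)*(3) - (8)^2)
       = y^3 + (11) y^2 + (-12) y + (-196).
Simplifying: h(y) = y^3 + 11*y^2 - 12*y - 196.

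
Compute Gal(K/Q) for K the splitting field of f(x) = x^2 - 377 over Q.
Gal(K/Q) = Z/2Z (cyclic of order 2)

x^2 - 377 is irreducible over Q since 377 is not a rational square. The splitting field Q(sqrt(377)) has degree 2 over Q, and its unique nontrivial automorphism is sqrt(377) ↦ -sqrt(377). Hence Gal(Q(sqrt(377))/Q) = Z/2Z.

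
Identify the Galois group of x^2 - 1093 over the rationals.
Gal(K/Q) = Z/2Z (cyclic of order 2)

x^2 - 1093 is irreducible over Q since 1093 is not a rational square. The splitting field Q(sqrt(1093)) has degree 2 over Q, and its unique nontrivial automorphism is sqrt(1093) ↦ -sqrt(1093). Hence Gal(Q(sqrt(1093))/Q) = Z/2Z.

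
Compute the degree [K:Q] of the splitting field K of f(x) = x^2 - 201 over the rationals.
[K:Q] = 2

The polynomial x^2 - 201 is irreducible over Q since 201 is not a perfect square. Its splitting field is Q(sqrt(201)), which has degree 2 over Q.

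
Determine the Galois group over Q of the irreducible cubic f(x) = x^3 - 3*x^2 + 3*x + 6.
Gal(K/Q) = S_3 (symmetric group of order 6)

Compute the discriminant of x^3 + (-3)*x^2 + (3)*x + (6): Δ = -1323. Since Δ is not a rational square, the Galois group is not contained in A_3; it must be the full S_3 (irreducibility of the cubic rules out anything smaller).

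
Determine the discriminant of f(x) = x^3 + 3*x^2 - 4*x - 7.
Δ = 1345

For x^3 + a x^2 + b x + c the discriminant is Δ = 18 a b c - 4 a^3 c + a^2 b^2 - 4 b^3 - 27 c^2.
Plug a = 3, b = -4, c = -7:
  18*(3)*(-4)*(-7) - 4*(3)^3*(-7) + (3)^2*(-4)^2 - 4*(-4)^3 - 27*(-7)^2
  = 1512 + (756) + 144 + (256) + (-1323)
  = 1345.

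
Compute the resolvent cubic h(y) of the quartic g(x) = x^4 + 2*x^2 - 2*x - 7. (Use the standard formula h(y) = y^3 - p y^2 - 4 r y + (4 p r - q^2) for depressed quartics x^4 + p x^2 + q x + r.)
h(y) = y^3 - 2*y^2 + 28*y - 60

Identify coefficients: p = 2, q = -2, r = -7.
Plug into h(y) = y^3 - p y^2 - 4 r y + (4 p r - q^2):
  h(y) = y^3 - (2) y^2 - 4*(-7) y + (4*(2)*(-7) - (-2)^2)
       = y^3 + (-2) y^2 + (28) y + (-60).
Simplifying: h(y) = y^3 - 2*y^2 + 28*y - 60.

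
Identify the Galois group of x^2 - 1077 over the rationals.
Gal(K/Q) = Z/2Z (cyclic of order 2)

x^2 - 1077 is irreducible over Q since 1077 is not a rational square. The splitting field Q(sqrt(1077)) has degree 2 over Q, and its unique nontrivial automorphism is sqrt(1077) ↦ -sqrt(1077). Hence Gal(Q(sqrt(1077))/Q) = Z/2Z.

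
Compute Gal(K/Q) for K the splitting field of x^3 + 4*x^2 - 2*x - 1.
Gal(K/Q) = S_3 (symmetric group of order 6)

Compute the discriminant of x^3 + (4)*x^2 + (-2)*x + (-1): Δ = 469. Since Δ is not a rational square, the Galois group is not contained in A_3; it must be the full S_3 (irreducibility of the cubic rules out anything smaller).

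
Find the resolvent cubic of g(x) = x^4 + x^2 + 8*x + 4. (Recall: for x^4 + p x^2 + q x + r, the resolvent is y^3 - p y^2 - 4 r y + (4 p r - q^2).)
h(y) = y^3 - y^2 - 16*y - 48

Identify coefficients: p = 1, q = 8, r = 4.
Plug into h(y) = y^3 - p y^2 - 4 r y + (4 p r - q^2):
  h(y) = y^3 - (1) y^2 - 4*(4) y + (4*(1)*(4) - (8)^2)
       = y^3 + (-1) y^2 + (-16) y + (-48).
Simplifying: h(y) = y^3 - y^2 - 16*y - 48.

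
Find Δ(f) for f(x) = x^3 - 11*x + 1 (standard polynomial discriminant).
Δ = 5297

For a depressed cubic x^3 + p x + q the discriminant is Δ = -4 p^3 - 27 q^2 = -4*(-11)^3 - 27*(1)^2 = 5324 - 27 = 5297.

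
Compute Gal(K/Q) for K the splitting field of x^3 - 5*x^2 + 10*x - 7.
Gal(K/Q) = S_3 (symmetric group of order 6)

Compute the discriminant of x^3 + (-5)*x^2 + (10)*x + (-7): Δ = -23. Since Δ is not a rational square, the Galois group is not contained in A_3; it must be the full S_3 (irreducibility of the cubic rules out anything smaller).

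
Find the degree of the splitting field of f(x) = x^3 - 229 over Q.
[K:Q] = 6

x^3 - 229 has one real root r = 229^(1/3) and two complex roots r*zeta_3, r*zeta_3^2 where zeta_3 = e^(2*pi*i/3). The splitting field is Q(r, zeta_3). [Q(r):Q] = 3 and [Q(zeta_3):Q] = 2 with gcd = 1, so [Q(r, zeta_3):Q] = 3 * 2 = 6.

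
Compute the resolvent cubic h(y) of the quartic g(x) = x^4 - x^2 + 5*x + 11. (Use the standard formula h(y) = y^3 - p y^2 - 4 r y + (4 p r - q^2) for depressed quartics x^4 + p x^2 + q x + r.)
h(y) = y^3 + y^2 - 44*y - 69

Identify coefficients: p = -1, q = 5, r = 11.
Plug into h(y) = y^3 - p y^2 - 4 r y + (4 p r - q^2):
  h(y) = y^3 - (-1) y^2 - 4*(11) y + (4*(-1)*(11) - (5)^2)
       = y^3 + (1) y^2 + (-44) y + (-69).
Simplifying: h(y) = y^3 + y^2 - 44*y - 69.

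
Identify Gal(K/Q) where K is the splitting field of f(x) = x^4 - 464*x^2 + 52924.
Gal(K/Q) = V_4 (Klein four-group, Z/2Z × Z/2Z)

f factors as (x^2 - 262)(x^2 - 202), so the splitting field is K = Q(sqrt(262), sqrt(202)). The elements 262, 202, 52924 are all non-squares in Q, so sqrt(262) and sqrt(202) generate independent quadratic extensions. Thus [K:Q] = 4 and Gal(K/Q) is generated by the two order-2 automorphisms sqrt(262) ↦ -sqrt(262) and sqrt(202) ↦ -sqrt(202), giving V_4.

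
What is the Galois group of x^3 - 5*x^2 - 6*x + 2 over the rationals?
Gal(K/Q) = S_3 (symmetric group of order 6)

Compute the discriminant of x^3 + (-5)*x^2 + (-6)*x + (2): Δ = 3736. Since Δ is not a rational square, the Galois group is not contained in A_3; it must be the full S_3 (irreducibility of the cubic rules out anything smaller).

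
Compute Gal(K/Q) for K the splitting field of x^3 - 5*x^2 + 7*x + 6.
Gal(K/Q) = S_3 (symmetric group of order 6)

Compute the discriminant of x^3 + (-5)*x^2 + (7)*x + (6): Δ = -1899. Since Δ is not a rational square, the Galois group is not contained in A_3; it must be the full S_3 (irreducibility of the cubic rules out anything smaller).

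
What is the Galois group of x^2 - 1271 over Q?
Gal(K/Q) = Z/2Z (cyclic of order 2)

x^2 - 1271 is irreducible over Q since 1271 is not a rational square. The splitting field Q(sqrt(1271)) has degree 2 over Q, and its unique nontrivial automorphism is sqrt(1271) ↦ -sqrt(1271). Hence Gal(Q(sqrt(1271))/Q) = Z/2Z.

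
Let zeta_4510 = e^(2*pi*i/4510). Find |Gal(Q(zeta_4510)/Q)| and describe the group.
|Gal(Q(zeta_4510)/Q)| = phi(4510) = 1600; group ≅ (Z/4510Z)^* ≅ Z/4Z × Z/10Z × Z/40Z

The n-th cyclotomic polynomial Φ_4510(x) is the minimal polynomial of zeta_4510 over Q and has degree phi(4510) = 1600. So Q(zeta_4510) is a degree-1600 Galois extension with Galois group (Z/4510Z)^*. By CRT, (Z/4510Z)^* ≅ (Z/2Z)^* × (Z/5Z)^* × (Z/11Z)^* × (Z/41Z)^*. Each prime-power unit group is (Z/2Z)^* ≅ trivial group (order 1); (Z/5Z)^* ≅ Z/4Z; (Z/11Z)^* ≅ Z/10Z; (Z/41Z)^* ≅ Z/40Z. Hence Gal(Q(zeta_4510)/Q) ≅ Z/4Z × Z/10Z × Z/40Z.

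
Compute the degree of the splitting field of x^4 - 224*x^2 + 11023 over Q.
[K:Q] = 4

f factors as (x^2 - 151)(x^2 - 73); the splitting field is K = Q(sqrt(151), sqrt(73)). Since 151, 73, and 11023 are all non-squares in Q, the three subfields Q(sqrt(151)), Q(sqrt(73)), Q(sqrt(11023)) are distinct degree-2 extensions, so [K:Q] = 4 (Klein four Galois group).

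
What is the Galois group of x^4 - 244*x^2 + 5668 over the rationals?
Gal(K/Q) = V_4 (Klein four-group, Z/2Z × Z/2Z)

f factors as (x^2 - 26)(x^2 - 218), so the splitting field is K = Q(sqrt(26), sqrt(218)). The elements 26, 218, 5668 are all non-squares in Q, so sqrt(26) and sqrt(218) generate independent quadratic extensions. Thus [K:Q] = 4 and Gal(K/Q) is generated by the two order-2 automorphisms sqrt(26) ↦ -sqrt(26) and sqrt(218) ↦ -sqrt(218), giving V_4.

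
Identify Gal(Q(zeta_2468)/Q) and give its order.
|Gal(Q(zeta_2468)/Q)| = phi(2468) = 1232; group ≅ (Z/2468Z)^* ≅ Z/2Z × Z/616Z

The n-th cyclotomic polynomial Φ_2468(x) is the minimal polynomial of zeta_2468 over Q and has degree phi(2468) = 1232. So Q(zeta_2468) is a degree-1232 Galois extension with Galois group (Z/2468Z)^*. By CRT, (Z/2468Z)^* ≅ (Z/4Z)^* × (Z/617Z)^*. Each prime-power unit group is (Z/4Z)^* ≅ Z/2Z; (Z/617Z)^* ≅ Z/616Z. Hence Gal(Q(zeta_2468)/Q) ≅ Z/2Z × Z/616Z.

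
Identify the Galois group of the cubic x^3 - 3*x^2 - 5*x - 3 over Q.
Gal(K/Q) = S_3 (symmetric group of order 6)

Compute the discriminant of x^3 + (-3)*x^2 + (-5)*x + (-3): Δ = -652. Since Δ is not a rational square, the Galois group is not contained in A_3; it must be the full S_3 (irreducibility of the cubic rules out anything smaller).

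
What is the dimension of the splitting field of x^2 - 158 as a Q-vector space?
[K:Q] = 2

The polynomial x^2 - 158 is irreducible over Q since 158 is not a perfect square. Its splitting field is Q(sqrt(158)), which has degree 2 over Q.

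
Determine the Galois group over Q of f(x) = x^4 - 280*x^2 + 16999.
Gal(K/Q) = V_4 (Klein four-group, Z/2Z × Z/2Z)

f factors as (x^2 - 89)(x^2 - 191), so the splitting field is K = Q(sqrt(89), sqrt(191)). The elements 89, 191, 16999 are all non-squares in Q, so sqrt(89) and sqrt(191) generate independent quadratic extensions. Thus [K:Q] = 4 and Gal(K/Q) is generated by the two order-2 automorphisms sqrt(89) ↦ -sqrt(89) and sqrt(191) ↦ -sqrt(191), giving V_4.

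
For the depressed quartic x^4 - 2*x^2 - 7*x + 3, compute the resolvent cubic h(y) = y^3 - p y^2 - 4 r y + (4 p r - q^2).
h(y) = y^3 + 2*y^2 - 12*y - 73

Identify coefficients: p = -2, q = -7, r = 3.
Plug into h(y) = y^3 - p y^2 - 4 r y + (4 p r - q^2):
  h(y) = y^3 - (-2) y^2 - 4*(3) y + (4*(-2)*(3) - (-7)^2)
       = y^3 + (2) y^2 + (-12) y + (-73).
Simplifying: h(y) = y^3 + 2*y^2 - 12*y - 73.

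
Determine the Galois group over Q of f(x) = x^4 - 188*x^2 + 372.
Gal(K/Q) = V_4 (Klein four-group, Z/2Z × Z/2Z)

f factors as (x^2 - 186)(x^2 - 2), so the splitting field is K = Q(sqrt(186), sqrt(2)). The elements 186, 2, 372 are all non-squares in Q, so sqrt(186) and sqrt(2) generate independent quadratic extensions. Thus [K:Q] = 4 and Gal(K/Q) is generated by the two order-2 automorphisms sqrt(186) ↦ -sqrt(186) and sqrt(2) ↦ -sqrt(2), giving V_4.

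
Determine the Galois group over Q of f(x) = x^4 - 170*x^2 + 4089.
Gal(K/Q) = V_4 (Klein four-group, Z/2Z × Z/2Z)

f factors as (x^2 - 141)(x^2 - 29), so the splitting field is K = Q(sqrt(141), sqrt(29)). The elements 141, 29, 4089 are all non-squares in Q, so sqrt(141) and sqrt(29) generate independent quadratic extensions. Thus [K:Q] = 4 and Gal(K/Q) is generated by the two order-2 automorphisms sqrt(141) ↦ -sqrt(141) and sqrt(29) ↦ -sqrt(29), giving V_4.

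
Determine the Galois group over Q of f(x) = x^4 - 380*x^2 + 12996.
Gal(K/Q) = Z/2Z (cyclic of order 2)

f factors as (x^2 - 342)(x^2 - 38), so the splitting field is K = Q(sqrt(342), sqrt(38)). The squarefree part of 342 is 38 and the squarefree part of 38 is also 38, so sqrt(342) and sqrt(38) are both rational multiples of sqrt(38). Hence Q(sqrt(342)) = Q(sqrt(38)) = Q(sqrt(38)), and the splitting field collapses to a single degree-2 extension with Galois group Z/2Z.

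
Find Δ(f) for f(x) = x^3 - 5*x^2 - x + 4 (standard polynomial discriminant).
Δ = 1957

For x^3 + a x^2 + b x + c the discriminant is Δ = 18 a b c - 4 a^3 c + a^2 b^2 - 4 b^3 - 27 c^2.
Plug a = -5, b = -1, c = 4:
  18*(-5)*(-1)*(4) - 4*(-5)^3*(4) + (-5)^2*(-1)^2 - 4*(-1)^3 - 27*(4)^2
  = 360 + (2000) + 25 + (4) + (-432)
  = 1957.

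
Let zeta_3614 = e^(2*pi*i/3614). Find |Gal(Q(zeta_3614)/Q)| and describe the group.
|Gal(Q(zeta_3614)/Q)| = phi(3614) = 1656; group ≅ (Z/3614Z)^* ≅ Z/12Z × Z/138Z

The n-th cyclotomic polynomial Φ_3614(x) is the minimal polynomial of zeta_3614 over Q and has degree phi(3614) = 1656. So Q(zeta_3614) is a degree-1656 Galois extension with Galois group (Z/3614Z)^*. By CRT, (Z/3614Z)^* ≅ (Z/2Z)^* × (Z/13Z)^* × (Z/139Z)^*. Each prime-power unit group is (Z/2Z)^* ≅ trivial group (order 1); (Z/13Z)^* ≅ Z/12Z; (Z/139Z)^* ≅ Z/138Z. Hence Gal(Q(zeta_3614)/Q) ≅ Z/12Z × Z/138Z.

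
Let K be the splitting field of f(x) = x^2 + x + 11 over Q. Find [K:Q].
[K:Q] = 2

The discriminant of x^2 + (1)*x + (11) is b^2 - 4c = 1 - (44) = -43. Since -43 is not a perfect square in Q, the polynomial is irreducible over Q. Its two roots generate a degree-2 extension, so [K:Q] = 2.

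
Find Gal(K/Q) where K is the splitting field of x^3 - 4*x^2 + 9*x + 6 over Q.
Gal(K/Q) = S_3 (symmetric group of order 6)

Compute the discriminant of x^3 + (-4)*x^2 + (9)*x + (6): Δ = -4944. Since Δ is not a rational square, the Galois group is not contained in A_3; it must be the full S_3 (irreducibility of the cubic rules out anything smaller).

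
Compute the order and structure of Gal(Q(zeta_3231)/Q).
|Gal(Q(zeta_3231)/Q)| = phi(3231) = 2148; group ≅ (Z/3231Z)^* ≅ Z/6Z × Z/358Z

The n-th cyclotomic polynomial Φ_3231(x) is the minimal polynomial of zeta_3231 over Q and has degree phi(3231) = 2148. So Q(zeta_3231) is a degree-2148 Galois extension with Galois group (Z/3231Z)^*. By CRT, (Z/3231Z)^* ≅ (Z/9Z)^* × (Z/359Z)^*. Each prime-power unit group is (Z/9Z)^* ≅ Z/6Z; (Z/359Z)^* ≅ Z/358Z. Hence Gal(Q(zeta_3231)/Q) ≅ Z/6Z × Z/358Z.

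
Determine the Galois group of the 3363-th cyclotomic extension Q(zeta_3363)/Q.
|Gal(Q(zeta_3363)/Q)| = phi(3363) = 2088; group ≅ (Z/3363Z)^* ≅ Z/2Z × Z/18Z × Z/58Z

The n-th cyclotomic polynomial Φ_3363(x) is the minimal polynomial of zeta_3363 over Q and has degree phi(3363) = 2088. So Q(zeta_3363) is a degree-2088 Galois extension with Galois group (Z/3363Z)^*. By CRT, (Z/3363Z)^* ≅ (Z/3Z)^* × (Z/19Z)^* × (Z/59Z)^*. Each prime-power unit group is (Z/3Z)^* ≅ Z/2Z; (Z/19Z)^* ≅ Z/18Z; (Z/59Z)^* ≅ Z/58Z. Hence Gal(Q(zeta_3363)/Q) ≅ Z/2Z × Z/18Z × Z/58Z.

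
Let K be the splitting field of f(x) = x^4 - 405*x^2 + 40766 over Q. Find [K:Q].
[K:Q] = 4

f factors as (x^2 - 218)(x^2 - 187); the splitting field is K = Q(sqrt(218), sqrt(187)). Since 218, 187, and 40766 are all non-squares in Q, the three subfields Q(sqrt(218)), Q(sqrt(187)), Q(sqrt(40766)) are distinct degree-2 extensions, so [K:Q] = 4 (Klein four Galois group).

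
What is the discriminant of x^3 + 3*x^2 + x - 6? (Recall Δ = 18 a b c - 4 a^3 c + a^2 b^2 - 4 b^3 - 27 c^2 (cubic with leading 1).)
Δ = -643

For x^3 + a x^2 + b x + c the discriminant is Δ = 18 a b c - 4 a^3 c + a^2 b^2 - 4 b^3 - 27 c^2.
Plug a = 3, b = 1, c = -6:
  18*(3)*(1)*(-6) - 4*(3)^3*(-6) + (3)^2*(1)^2 - 4*(1)^3 - 27*(-6)^2
  = -324 + (648) + 9 + (-4) + (-972)
  = -643.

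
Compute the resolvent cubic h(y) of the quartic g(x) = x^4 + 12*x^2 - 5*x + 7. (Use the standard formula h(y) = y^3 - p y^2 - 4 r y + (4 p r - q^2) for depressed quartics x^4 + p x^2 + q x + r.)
h(y) = y^3 - 12*y^2 - 28*y + 311

Identify coefficients: p = 12, q = -5, r = 7.
Plug into h(y) = y^3 - p y^2 - 4 r y + (4 p r - q^2):
  h(y) = y^3 - (12) y^2 - 4*(7) y + (4*(12)*(7) - (-5)^2)
       = y^3 + (-12) y^2 + (-28) y + (311).
Simplifying: h(y) = y^3 - 12*y^2 - 28*y + 311.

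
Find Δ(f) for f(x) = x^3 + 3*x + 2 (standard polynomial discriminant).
Δ = -216

For a depressed cubic x^3 + p x + q the discriminant is Δ = -4 p^3 - 27 q^2 = -4*(3)^3 - 27*(2)^2 = -108 - 108 = -216.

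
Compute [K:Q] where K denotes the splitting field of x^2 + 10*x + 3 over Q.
[K:Q] = 2

The discriminant of x^2 + (10)*x + (3) is b^2 - 4c = 100 - (12) = 88. Since 88 is not a perfect square in Q, the polynomial is irreducible over Q. Its two roots generate a degree-2 extension, so [K:Q] = 2.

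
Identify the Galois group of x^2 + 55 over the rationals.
Gal(K/Q) = Z/2Z (cyclic of order 2)

x^2 + 55 is irreducible over Q since -55 is not a rational square. The splitting field Q(sqrt(-55)) has degree 2 over Q, and its unique nontrivial automorphism is sqrt(-55) ↦ -sqrt(-55). Hence Gal(Q(sqrt(-55))/Q) = Z/2Z.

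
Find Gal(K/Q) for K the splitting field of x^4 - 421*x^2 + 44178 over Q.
Gal(K/Q) = V_4 (Klein four-group, Z/2Z × Z/2Z)

f factors as (x^2 - 199)(x^2 - 222), so the splitting field is K = Q(sqrt(199), sqrt(222)). The elements 199, 222, 44178 are all non-squares in Q, so sqrt(199) and sqrt(222) generate independent quadratic extensions. Thus [K:Q] = 4 and Gal(K/Q) is generated by the two order-2 automorphisms sqrt(199) ↦ -sqrt(199) and sqrt(222) ↦ -sqrt(222), giving V_4.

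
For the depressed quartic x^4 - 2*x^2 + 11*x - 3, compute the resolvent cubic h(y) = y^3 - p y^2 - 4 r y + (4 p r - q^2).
h(y) = y^3 + 2*y^2 + 12*y - 97

Identify coefficients: p = -2, q = 11, r = -3.
Plug into h(y) = y^3 - p y^2 - 4 r y + (4 p r - q^2):
  h(y) = y^3 - (-2) y^2 - 4*(-3) y + (4*(-2)*(-3) - (11)^2)
       = y^3 + (2) y^2 + (12) y + (-97).
Simplifying: h(y) = y^3 + 2*y^2 + 12*y - 97.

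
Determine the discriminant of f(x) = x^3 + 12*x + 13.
Δ = -11475

For a depressed cubic x^3 + p x + q the discriminant is Δ = -4 p^3 - 27 q^2 = -4*(12)^3 - 27*(13)^2 = -6912 - 4563 = -11475.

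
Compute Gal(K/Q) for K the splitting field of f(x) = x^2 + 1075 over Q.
Gal(K/Q) = Z/2Z (cyclic of order 2)

x^2 + 1075 is irreducible over Q since -1075 is not a rational square. The splitting field Q(sqrt(-1075)) has degree 2 over Q, and its unique nontrivial automorphism is sqrt(-1075) ↦ -sqrt(-1075). Hence Gal(Q(sqrt(-1075))/Q) = Z/2Z.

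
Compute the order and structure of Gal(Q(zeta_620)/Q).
|Gal(Q(zeta_620)/Q)| = phi(620) = 240; group ≅ (Z/620Z)^* ≅ Z/2Z × Z/4Z × Z/30Z

The n-th cyclotomic polynomial Φ_620(x) is the minimal polynomial of zeta_620 over Q and has degree phi(620) = 240. So Q(zeta_620) is a degree-240 Galois extension with Galois group (Z/620Z)^*. By CRT, (Z/620Z)^* ≅ (Z/4Z)^* × (Z/5Z)^* × (Z/31Z)^*. Each prime-power unit group is (Z/4Z)^* ≅ Z/2Z; (Z/5Z)^* ≅ Z/4Z; (Z/31Z)^* ≅ Z/30Z. Hence Gal(Q(zeta_620)/Q) ≅ Z/2Z × Z/4Z × Z/30Z.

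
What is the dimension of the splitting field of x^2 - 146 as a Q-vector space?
[K:Q] = 2

The polynomial x^2 - 146 is irreducible over Q since 146 is not a perfect square. Its splitting field is Q(sqrt(146)), which has degree 2 over Q.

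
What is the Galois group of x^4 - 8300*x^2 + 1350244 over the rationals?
Gal(K/Q) = Z/2Z (cyclic of order 2)

f factors as (x^2 - 8134)(x^2 - 166), so the splitting field is K = Q(sqrt(8134), sqrt(166)). The squarefree part of 8134 is 166 and the squarefree part of 166 is also 166, so sqrt(8134) and sqrt(166) are both rational multiples of sqrt(166). Hence Q(sqrt(8134)) = Q(sqrt(166)) = Q(sqrt(166)), and the splitting field collapses to a single degree-2 extension with Galois group Z/2Z.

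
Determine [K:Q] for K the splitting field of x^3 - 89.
[K:Q] = 6

x^3 - 89 has one real root r = 89^(1/3) and two complex roots r*zeta_3, r*zeta_3^2 where zeta_3 = e^(2*pi*i/3). The splitting field is Q(r, zeta_3). [Q(r):Q] = 3 and [Q(zeta_3):Q] = 2 with gcd = 1, so [Q(r, zeta_3):Q] = 3 * 2 = 6.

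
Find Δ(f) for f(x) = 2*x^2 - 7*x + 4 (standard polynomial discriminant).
Δ = 17

For a quadratic a x^2 + b x + c the discriminant is Δ = b^2 - 4ac = (-7)^2 - 4*(2)*(4) = 49 - (32) = 17.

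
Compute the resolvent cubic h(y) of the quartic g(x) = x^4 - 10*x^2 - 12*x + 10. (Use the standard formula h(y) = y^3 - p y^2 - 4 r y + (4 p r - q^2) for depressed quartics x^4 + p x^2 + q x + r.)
h(y) = y^3 + 10*y^2 - 40*y - 544

Identify coefficients: p = -10, q = -12, r = 10.
Plug into h(y) = y^3 - p y^2 - 4 r y + (4 p r - q^2):
  h(y) = y^3 - (-10) y^2 - 4*(10) y + (4*(-10)*(10) - (-12)^2)
       = y^3 + (10) y^2 + (-40) y + (-544).
Simplifying: h(y) = y^3 + 10*y^2 - 40*y - 544.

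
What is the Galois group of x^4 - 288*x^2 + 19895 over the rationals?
Gal(K/Q) = V_4 (Klein four-group, Z/2Z × Z/2Z)

f factors as (x^2 - 115)(x^2 - 173), so the splitting field is K = Q(sqrt(115), sqrt(173)). The elements 115, 173, 19895 are all non-squares in Q, so sqrt(115) and sqrt(173) generate independent quadratic extensions. Thus [K:Q] = 4 and Gal(K/Q) is generated by the two order-2 automorphisms sqrt(115) ↦ -sqrt(115) and sqrt(173) ↦ -sqrt(173), giving V_4.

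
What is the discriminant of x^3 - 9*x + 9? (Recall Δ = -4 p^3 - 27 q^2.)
Δ = 729

For a depressed cubic x^3 + p x + q the discriminant is Δ = -4 p^3 - 27 q^2 = -4*(-9)^3 - 27*(9)^2 = 2916 - 2187 = 729.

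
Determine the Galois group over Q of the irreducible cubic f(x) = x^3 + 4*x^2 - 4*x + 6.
Gal(K/Q) = S_3 (symmetric group of order 6)

Compute the discriminant of x^3 + (4)*x^2 + (-4)*x + (6): Δ = -3724. Since Δ is not a rational square, the Galois group is not contained in A_3; it must be the full S_3 (irreducibility of the cubic rules out anything smaller).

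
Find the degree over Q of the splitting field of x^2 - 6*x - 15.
[K:Q] = 2

The discriminant of x^2 + (-6)*x + (-15) is b^2 - 4c = 36 - (-60) = 96. Since 96 is not a perfect square in Q, the polynomial is irreducible over Q. Its two roots generate a degree-2 extension, so [K:Q] = 2.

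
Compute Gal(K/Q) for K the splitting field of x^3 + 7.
Gal(K/Q) = S_3 (symmetric group of order 6)

Compute the discriminant of x^3 + (0)*x^2 + (0)*x + (7): Δ = -1323. Since Δ is not a rational square, the Galois group is not contained in A_3; it must be the full S_3 (irreducibility of the cubic rules out anything smaller).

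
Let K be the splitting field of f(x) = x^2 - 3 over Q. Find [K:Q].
[K:Q] = 2

The polynomial x^2 - 3 is irreducible over Q since 3 is not a perfect square. Its splitting field is Q(sqrt(3)), which has degree 2 over Q.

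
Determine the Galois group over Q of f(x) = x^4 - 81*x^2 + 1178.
Gal(K/Q) = V_4 (Klein four-group, Z/2Z × Z/2Z)

f factors as (x^2 - 19)(x^2 - 62), so the splitting field is K = Q(sqrt(19), sqrt(62)). The elements 19, 62, 1178 are all non-squares in Q, so sqrt(19) and sqrt(62) generate independent quadratic extensions. Thus [K:Q] = 4 and Gal(K/Q) is generated by the two order-2 automorphisms sqrt(19) ↦ -sqrt(19) and sqrt(62) ↦ -sqrt(62), giving V_4.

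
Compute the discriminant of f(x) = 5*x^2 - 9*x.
Δ = 81

For a quadratic a x^2 + b x + c the discriminant is Δ = b^2 - 4ac = (-9)^2 - 4*(5)*(0) = 81 - (0) = 81.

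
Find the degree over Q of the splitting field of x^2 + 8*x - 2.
[K:Q] = 2

The discriminant of x^2 + (8)*x + (-2) is b^2 - 4c = 64 - (-8) = 72. Since 72 is not a perfect square in Q, the polynomial is irreducible over Q. Its two roots generate a degree-2 extension, so [K:Q] = 2.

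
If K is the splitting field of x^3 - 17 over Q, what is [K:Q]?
[K:Q] = 6

x^3 - 17 has one real root r = 17^(1/3) and two complex roots r*zeta_3, r*zeta_3^2 where zeta_3 = e^(2*pi*i/3). The splitting field is Q(r, zeta_3). [Q(r):Q] = 3 and [Q(zeta_3):Q] = 2 with gcd = 1, so [Q(r, zeta_3):Q] = 3 * 2 = 6.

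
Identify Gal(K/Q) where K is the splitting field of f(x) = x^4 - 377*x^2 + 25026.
Gal(K/Q) = V_4 (Klein four-group, Z/2Z × Z/2Z)

f factors as (x^2 - 291)(x^2 - 86), so the splitting field is K = Q(sqrt(291), sqrt(86)). The elements 291, 86, 25026 are all non-squares in Q, so sqrt(291) and sqrt(86) generate independent quadratic extensions. Thus [K:Q] = 4 and Gal(K/Q) is generated by the two order-2 automorphisms sqrt(291) ↦ -sqrt(291) and sqrt(86) ↦ -sqrt(86), giving V_4.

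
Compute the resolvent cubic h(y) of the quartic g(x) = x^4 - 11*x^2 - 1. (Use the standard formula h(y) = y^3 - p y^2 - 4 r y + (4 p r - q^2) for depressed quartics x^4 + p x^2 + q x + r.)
h(y) = y^3 + 11*y^2 + 4*y + 44

Identify coefficients: p = -11, q = 0, r = -1.
Plug into h(y) = y^3 - p y^2 - 4 r y + (4 p r - q^2):
  h(y) = y^3 - (-11) y^2 - 4*(-1) y + (4*(-11)*(-1) - (0)^2)
       = y^3 + (11) y^2 + (4) y + (44).
Simplifying: h(y) = y^3 + 11*y^2 + 4*y + 44.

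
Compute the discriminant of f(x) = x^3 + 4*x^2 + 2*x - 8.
Δ = -800

For x^3 + a x^2 + b x + c the discriminant is Δ = 18 a b c - 4 a^3 c + a^2 b^2 - 4 b^3 - 27 c^2.
Plug a = 4, b = 2, c = -8:
  18*(4)*(2)*(-8) - 4*(4)^3*(-8) + (4)^2*(2)^2 - 4*(2)^3 - 27*(-8)^2
  = -1152 + (2048) + 64 + (-32) + (-1728)
  = -800.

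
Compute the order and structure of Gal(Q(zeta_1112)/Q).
|Gal(Q(zeta_1112)/Q)| = phi(1112) = 552; group ≅ (Z/1112Z)^* ≅ Z/2Z × Z/2Z × Z/138Z

The n-th cyclotomic polynomial Φ_1112(x) is the minimal polynomial of zeta_1112 over Q and has degree phi(1112) = 552. So Q(zeta_1112) is a degree-552 Galois extension with Galois group (Z/1112Z)^*. By CRT, (Z/1112Z)^* ≅ (Z/8Z)^* × (Z/139Z)^*. Each prime-power unit group is (Z/8Z)^* ≅ Z/2Z × Z/2Z; (Z/139Z)^* ≅ Z/138Z. Hence Gal(Q(zeta_1112)/Q) ≅ Z/2Z × Z/2Z × Z/138Z.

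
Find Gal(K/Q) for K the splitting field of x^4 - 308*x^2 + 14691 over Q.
Gal(K/Q) = V_4 (Klein four-group, Z/2Z × Z/2Z)

f factors as (x^2 - 249)(x^2 - 59), so the splitting field is K = Q(sqrt(249), sqrt(59)). The elements 249, 59, 14691 are all non-squares in Q, so sqrt(249) and sqrt(59) generate independent quadratic extensions. Thus [K:Q] = 4 and Gal(K/Q) is generated by the two order-2 automorphisms sqrt(249) ↦ -sqrt(249) and sqrt(59) ↦ -sqrt(59), giving V_4.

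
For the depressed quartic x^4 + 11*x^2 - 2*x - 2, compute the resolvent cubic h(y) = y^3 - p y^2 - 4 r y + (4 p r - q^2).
h(y) = y^3 - 11*y^2 + 8*y - 92

Identify coefficients: p = 11, q = -2, r = -2.
Plug into h(y) = y^3 - p y^2 - 4 r y + (4 p r - q^2):
  h(y) = y^3 - (11) y^2 - 4*(-2) y + (4*(11)*(-2) - (-2)^2)
       = y^3 + (-11) y^2 + (8) y + (-92).
Simplifying: h(y) = y^3 - 11*y^2 + 8*y - 92.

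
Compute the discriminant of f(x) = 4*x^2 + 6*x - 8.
Δ = 164

For a quadratic a x^2 + b x + c the discriminant is Δ = b^2 - 4ac = (6)^2 - 4*(4)*(-8) = 36 - (-128) = 164.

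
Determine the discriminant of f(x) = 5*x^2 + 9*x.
Δ = 81

For a quadratic a x^2 + b x + c the discriminant is Δ = b^2 - 4ac = (9)^2 - 4*(5)*(0) = 81 - (0) = 81.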